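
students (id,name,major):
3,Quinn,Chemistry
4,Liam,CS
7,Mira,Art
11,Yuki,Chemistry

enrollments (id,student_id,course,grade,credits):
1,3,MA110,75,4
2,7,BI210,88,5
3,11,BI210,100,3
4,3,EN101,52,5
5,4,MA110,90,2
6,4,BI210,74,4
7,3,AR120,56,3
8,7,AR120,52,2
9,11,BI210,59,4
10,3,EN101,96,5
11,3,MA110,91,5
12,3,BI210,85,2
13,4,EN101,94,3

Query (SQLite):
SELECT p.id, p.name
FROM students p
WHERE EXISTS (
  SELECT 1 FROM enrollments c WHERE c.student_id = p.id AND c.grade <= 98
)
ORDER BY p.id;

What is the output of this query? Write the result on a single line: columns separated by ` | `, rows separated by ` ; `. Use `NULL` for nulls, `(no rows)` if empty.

For each students row, check whether any enrollments with matching student_id has grade <= 98.
Keep rows where that is true.

3 | Quinn ; 4 | Liam ; 7 | Mira ; 11 | Yuki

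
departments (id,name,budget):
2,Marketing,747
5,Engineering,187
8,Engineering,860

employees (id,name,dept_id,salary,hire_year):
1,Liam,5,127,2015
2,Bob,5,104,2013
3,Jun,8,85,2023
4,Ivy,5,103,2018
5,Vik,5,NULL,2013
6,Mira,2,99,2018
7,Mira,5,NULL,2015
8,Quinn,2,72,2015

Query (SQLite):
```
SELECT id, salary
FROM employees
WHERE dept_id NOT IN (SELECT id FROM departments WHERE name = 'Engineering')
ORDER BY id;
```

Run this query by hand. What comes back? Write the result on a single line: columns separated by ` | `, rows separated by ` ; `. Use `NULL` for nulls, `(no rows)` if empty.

Inner query: departments.id where name = 'Engineering'.
Outer: keep employees rows whose dept_id is not in that set.
Inner query → {5, 8}

6 | 99 ; 8 | 72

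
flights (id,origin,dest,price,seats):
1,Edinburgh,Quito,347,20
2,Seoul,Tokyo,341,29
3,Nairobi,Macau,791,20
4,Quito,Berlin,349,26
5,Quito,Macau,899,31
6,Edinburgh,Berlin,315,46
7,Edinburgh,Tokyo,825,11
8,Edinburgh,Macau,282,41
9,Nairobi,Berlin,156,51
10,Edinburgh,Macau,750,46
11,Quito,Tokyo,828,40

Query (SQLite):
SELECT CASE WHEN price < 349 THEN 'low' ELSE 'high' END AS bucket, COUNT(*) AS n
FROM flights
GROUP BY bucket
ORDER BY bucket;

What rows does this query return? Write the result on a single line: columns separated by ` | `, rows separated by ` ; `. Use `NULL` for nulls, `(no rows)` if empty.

high | 6 ; low | 5

Bucket rows by price < 349 → 'low' else 'high'; count each bucket.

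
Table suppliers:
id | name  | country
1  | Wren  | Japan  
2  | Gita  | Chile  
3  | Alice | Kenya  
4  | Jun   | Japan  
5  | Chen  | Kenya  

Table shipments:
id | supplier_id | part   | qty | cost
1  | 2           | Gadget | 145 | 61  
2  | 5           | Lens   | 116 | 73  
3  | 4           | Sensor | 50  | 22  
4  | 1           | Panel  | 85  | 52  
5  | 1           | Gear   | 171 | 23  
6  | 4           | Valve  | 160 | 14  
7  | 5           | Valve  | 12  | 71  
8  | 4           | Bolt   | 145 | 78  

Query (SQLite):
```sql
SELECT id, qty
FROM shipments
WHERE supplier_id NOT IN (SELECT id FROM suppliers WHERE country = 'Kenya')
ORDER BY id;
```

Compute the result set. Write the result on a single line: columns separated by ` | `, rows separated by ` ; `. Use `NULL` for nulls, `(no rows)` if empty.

Inner query: suppliers.id where country = 'Kenya'.
Outer: keep shipments rows whose supplier_id is not in that set.
Inner query → {3, 5}

1 | 145 ; 3 | 50 ; 4 | 85 ; 5 | 171 ; 6 | 160 ; 8 | 145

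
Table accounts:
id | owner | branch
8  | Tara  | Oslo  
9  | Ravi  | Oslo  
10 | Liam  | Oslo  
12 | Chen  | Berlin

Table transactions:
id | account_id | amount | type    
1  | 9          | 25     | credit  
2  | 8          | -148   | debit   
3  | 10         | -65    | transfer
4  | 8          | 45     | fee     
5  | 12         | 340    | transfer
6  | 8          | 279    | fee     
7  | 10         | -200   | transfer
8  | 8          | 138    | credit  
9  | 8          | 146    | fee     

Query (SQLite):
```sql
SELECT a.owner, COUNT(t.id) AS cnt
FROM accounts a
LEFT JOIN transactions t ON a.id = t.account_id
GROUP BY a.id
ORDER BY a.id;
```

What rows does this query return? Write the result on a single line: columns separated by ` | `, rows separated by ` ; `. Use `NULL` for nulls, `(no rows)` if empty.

LEFT JOIN keeps every accounts row; unmatched ones get NULL for transactions columns.
Group by accounts.id and compute COUNT(t.id). COUNT(col) of an all-NULL group is 0.
  8: ids {2, 4, 6, 8, 9} → COUNT(t.id)=5
  9: ids {1} → COUNT(t.id)=1
  10: ids {3, 7} → COUNT(t.id)=2
  12: ids {5} → COUNT(t.id)=1

Tara | 5 ; Ravi | 1 ; Liam | 2 ; Chen | 1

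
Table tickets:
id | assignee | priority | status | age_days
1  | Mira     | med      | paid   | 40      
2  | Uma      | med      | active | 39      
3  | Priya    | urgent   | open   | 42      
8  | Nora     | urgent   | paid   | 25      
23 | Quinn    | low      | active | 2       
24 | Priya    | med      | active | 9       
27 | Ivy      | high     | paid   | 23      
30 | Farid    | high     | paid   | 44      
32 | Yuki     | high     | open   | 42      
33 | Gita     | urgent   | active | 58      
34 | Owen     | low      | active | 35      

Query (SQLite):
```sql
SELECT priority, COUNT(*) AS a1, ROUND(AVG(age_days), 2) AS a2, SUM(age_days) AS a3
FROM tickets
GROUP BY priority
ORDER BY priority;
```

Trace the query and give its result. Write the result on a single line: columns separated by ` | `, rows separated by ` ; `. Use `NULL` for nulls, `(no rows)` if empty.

high | 3 | 36.33 | 109 ; low | 2 | 18.5 | 37 ; med | 3 | 29.33 | 88 ; urgent | 3 | 41.67 | 125

Group tickets by priority.
Per group compute: COUNT(*), ROUND(AVG(age_days), 2), SUM(age_days).
  high: ids {27, 30, 32} → COUNT(*)=3, ROUND(AVG(age_days), 2)=36.33, SUM(age_days)=109
  low: ids {23, 34} → COUNT(*)=2, ROUND(AVG(age_days), 2)=18.5, SUM(age_days)=37
  med: ids {1, 2, 24} → COUNT(*)=3, ROUND(AVG(age_days), 2)=29.33, SUM(age_days)=88
  urgent: ids {3, 8, 33} → COUNT(*)=3, ROUND(AVG(age_days), 2)=41.67, SUM(age_days)=125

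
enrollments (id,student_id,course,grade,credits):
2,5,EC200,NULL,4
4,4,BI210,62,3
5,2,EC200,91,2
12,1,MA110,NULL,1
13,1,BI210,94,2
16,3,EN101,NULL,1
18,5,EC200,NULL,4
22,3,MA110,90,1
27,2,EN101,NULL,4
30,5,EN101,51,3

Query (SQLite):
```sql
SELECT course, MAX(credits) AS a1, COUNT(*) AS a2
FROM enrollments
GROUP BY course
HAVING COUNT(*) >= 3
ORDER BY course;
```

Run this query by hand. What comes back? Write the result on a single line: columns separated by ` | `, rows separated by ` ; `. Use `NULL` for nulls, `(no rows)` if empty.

EC200 | 4 | 3 ; EN101 | 4 | 3

Group enrollments by course.
Per group compute: MAX(credits), COUNT(*).
HAVING: drop groups with fewer than 3 rows.
  BI210: ids {4, 13} → MAX(credits)=3, COUNT(*)=2
  EC200: ids {2, 5, 18} → MAX(credits)=4, COUNT(*)=3
  EN101: ids {16, 27, 30} → MAX(credits)=4, COUNT(*)=3
  MA110: ids {12, 22} → MAX(credits)=1, COUNT(*)=2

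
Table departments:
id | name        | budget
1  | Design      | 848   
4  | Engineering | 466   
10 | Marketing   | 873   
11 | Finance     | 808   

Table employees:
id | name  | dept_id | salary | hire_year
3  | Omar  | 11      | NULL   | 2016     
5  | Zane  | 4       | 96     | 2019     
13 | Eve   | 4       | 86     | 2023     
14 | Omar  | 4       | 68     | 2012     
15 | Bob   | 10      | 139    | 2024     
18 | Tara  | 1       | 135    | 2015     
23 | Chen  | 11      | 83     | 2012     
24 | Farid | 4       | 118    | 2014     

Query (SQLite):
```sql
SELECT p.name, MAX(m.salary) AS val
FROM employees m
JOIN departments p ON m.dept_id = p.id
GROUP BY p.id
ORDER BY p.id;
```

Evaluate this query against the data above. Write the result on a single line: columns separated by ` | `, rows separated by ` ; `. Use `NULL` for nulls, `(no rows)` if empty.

Join each employees row to its departments via dept_id.
Group joined rows by departments.id; compute MAX(m.salary) per group.
  1: ids {18} → MAX(m.salary)=135
  4: ids {5, 13, 14, 24} → MAX(m.salary)=118
  10: ids {15} → MAX(m.salary)=139
  11: ids {3, 23} → MAX(m.salary)=83

Design | 135 ; Engineering | 118 ; Marketing | 139 ; Finance | 83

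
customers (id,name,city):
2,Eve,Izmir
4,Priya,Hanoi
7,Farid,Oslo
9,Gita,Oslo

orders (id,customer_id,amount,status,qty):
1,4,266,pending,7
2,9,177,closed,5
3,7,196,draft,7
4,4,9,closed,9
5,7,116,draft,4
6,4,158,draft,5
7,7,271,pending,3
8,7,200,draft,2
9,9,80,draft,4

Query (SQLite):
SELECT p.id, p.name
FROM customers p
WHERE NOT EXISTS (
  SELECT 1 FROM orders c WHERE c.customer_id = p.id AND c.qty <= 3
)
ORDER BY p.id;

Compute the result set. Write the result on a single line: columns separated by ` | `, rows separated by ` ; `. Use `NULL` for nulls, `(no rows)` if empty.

2 | Eve ; 4 | Priya ; 9 | Gita

For each customers row, check whether any orders with matching customer_id has qty <= 3.
Keep rows where that is false.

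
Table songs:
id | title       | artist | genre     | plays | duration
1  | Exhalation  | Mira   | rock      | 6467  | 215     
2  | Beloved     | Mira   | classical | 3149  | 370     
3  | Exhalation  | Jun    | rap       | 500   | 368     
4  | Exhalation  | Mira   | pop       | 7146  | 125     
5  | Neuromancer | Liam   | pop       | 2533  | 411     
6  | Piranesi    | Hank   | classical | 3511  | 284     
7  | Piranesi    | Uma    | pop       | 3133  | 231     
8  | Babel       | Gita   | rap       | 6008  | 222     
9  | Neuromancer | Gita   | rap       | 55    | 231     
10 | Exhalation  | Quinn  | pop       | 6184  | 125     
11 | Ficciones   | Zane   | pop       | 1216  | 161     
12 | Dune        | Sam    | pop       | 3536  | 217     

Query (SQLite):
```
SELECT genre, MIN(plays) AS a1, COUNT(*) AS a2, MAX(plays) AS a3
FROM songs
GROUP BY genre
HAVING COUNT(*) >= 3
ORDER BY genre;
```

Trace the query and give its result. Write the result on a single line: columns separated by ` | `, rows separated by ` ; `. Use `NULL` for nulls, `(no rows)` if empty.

pop | 1216 | 6 | 7146 ; rap | 55 | 3 | 6008

Group songs by genre.
Per group compute: MIN(plays), COUNT(*), MAX(plays).
HAVING: drop groups with fewer than 3 rows.
  classical: ids {2, 6} → MIN(plays)=3149, COUNT(*)=2, MAX(plays)=3511
  pop: ids {4, 5, 7, 10, 11, 12} → MIN(plays)=1216, COUNT(*)=6, MAX(plays)=7146
  rap: ids {3, 8, 9} → MIN(plays)=55, COUNT(*)=3, MAX(plays)=6008
  rock: ids {1} → MIN(plays)=6467, COUNT(*)=1, MAX(plays)=6467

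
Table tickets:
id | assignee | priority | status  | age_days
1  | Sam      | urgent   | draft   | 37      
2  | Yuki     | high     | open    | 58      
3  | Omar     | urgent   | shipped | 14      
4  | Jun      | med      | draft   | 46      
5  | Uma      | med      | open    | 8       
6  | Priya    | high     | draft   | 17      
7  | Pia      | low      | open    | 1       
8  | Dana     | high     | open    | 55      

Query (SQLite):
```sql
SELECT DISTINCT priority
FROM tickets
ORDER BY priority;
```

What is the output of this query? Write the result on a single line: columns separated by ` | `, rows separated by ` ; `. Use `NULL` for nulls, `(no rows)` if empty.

high ; low ; med ; urgent

Collect distinct priority values from tickets.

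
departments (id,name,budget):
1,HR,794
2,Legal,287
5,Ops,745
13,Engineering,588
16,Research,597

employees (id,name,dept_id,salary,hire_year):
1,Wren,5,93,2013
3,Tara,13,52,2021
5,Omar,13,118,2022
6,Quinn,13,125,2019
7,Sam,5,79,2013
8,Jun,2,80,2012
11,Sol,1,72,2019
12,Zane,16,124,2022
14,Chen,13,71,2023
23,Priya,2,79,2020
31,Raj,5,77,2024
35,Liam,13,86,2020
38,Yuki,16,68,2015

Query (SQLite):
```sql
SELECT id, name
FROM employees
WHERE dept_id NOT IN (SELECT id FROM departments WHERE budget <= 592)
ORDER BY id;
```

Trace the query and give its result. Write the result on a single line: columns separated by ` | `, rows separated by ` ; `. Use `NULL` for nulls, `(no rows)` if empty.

Inner query: departments.id where budget <= 592.
Outer: keep employees rows whose dept_id is not in that set.
Inner query → {2, 13}

1 | Wren ; 7 | Sam ; 11 | Sol ; 12 | Zane ; 31 | Raj ; 38 | Yuki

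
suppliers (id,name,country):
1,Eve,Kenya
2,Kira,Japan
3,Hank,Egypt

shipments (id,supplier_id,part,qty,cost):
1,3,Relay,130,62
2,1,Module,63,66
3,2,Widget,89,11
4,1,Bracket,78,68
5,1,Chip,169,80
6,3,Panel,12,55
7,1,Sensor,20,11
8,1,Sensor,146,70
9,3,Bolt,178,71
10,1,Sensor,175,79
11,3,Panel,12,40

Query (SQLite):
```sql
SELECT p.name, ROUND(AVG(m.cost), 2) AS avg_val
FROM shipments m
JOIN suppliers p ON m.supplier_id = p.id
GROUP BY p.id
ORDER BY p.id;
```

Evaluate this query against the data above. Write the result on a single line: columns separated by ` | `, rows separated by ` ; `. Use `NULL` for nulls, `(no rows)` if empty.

Join each shipments row to its suppliers via supplier_id.
Group joined rows by suppliers.id; compute ROUND(AVG(m.cost), 2) per group.
  1: ids {2, 4, 5, 7, 8, 10} → ROUND(AVG(m.cost), 2)=62.33
  2: ids {3} → ROUND(AVG(m.cost), 2)=11
  3: ids {1, 6, 9, 11} → ROUND(AVG(m.cost), 2)=57

Eve | 62.33 ; Kira | 11 ; Hank | 57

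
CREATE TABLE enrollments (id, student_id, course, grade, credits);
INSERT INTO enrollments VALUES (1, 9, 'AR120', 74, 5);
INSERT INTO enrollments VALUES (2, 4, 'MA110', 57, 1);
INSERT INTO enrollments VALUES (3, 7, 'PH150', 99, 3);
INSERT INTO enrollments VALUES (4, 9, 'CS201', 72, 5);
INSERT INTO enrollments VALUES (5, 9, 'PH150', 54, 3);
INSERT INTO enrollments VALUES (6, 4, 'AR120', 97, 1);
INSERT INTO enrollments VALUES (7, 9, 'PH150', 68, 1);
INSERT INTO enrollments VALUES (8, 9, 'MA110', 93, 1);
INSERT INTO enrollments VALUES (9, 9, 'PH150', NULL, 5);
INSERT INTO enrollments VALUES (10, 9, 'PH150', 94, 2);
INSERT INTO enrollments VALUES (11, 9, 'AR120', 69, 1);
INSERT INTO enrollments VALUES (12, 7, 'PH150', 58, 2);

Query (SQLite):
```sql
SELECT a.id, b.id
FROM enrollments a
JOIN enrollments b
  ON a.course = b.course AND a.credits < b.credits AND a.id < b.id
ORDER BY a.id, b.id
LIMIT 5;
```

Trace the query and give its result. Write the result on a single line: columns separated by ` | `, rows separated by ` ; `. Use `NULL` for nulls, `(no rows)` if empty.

3 | 9 ; 5 | 9 ; 7 | 9 ; 7 | 10 ; 7 | 12

Pairs (a,b) with same course, a.credits < b.credits, a.id < b.id.
course groups: AR120:{1,6,11} CS201:{4} MA110:{2,8} PH150:{3,5,7,9,10,12}
Ordered by (a.id, b.id); first 5.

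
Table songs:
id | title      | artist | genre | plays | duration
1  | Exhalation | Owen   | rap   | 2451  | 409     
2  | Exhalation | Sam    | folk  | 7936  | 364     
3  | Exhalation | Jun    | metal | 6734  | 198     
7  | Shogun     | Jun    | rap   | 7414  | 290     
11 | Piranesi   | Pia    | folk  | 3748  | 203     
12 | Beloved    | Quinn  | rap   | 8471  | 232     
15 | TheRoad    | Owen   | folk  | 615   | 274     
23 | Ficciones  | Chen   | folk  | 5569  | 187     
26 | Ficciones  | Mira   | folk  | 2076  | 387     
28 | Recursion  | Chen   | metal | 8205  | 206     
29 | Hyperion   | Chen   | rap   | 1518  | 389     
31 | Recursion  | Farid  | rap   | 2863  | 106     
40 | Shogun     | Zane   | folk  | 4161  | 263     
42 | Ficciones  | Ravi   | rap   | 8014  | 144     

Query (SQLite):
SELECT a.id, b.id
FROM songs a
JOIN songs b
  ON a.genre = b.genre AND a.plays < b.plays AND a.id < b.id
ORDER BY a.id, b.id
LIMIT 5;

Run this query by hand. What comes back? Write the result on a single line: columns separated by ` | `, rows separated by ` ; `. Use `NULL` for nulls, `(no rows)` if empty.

1 | 7 ; 1 | 12 ; 1 | 31 ; 1 | 42 ; 3 | 28

Pairs (a,b) with same genre, a.plays < b.plays, a.id < b.id.
genre groups: folk:{2,11,15,23,26,40} metal:{3,28} rap:{1,7,12,29,31,42}
Ordered by (a.id, b.id); first 5.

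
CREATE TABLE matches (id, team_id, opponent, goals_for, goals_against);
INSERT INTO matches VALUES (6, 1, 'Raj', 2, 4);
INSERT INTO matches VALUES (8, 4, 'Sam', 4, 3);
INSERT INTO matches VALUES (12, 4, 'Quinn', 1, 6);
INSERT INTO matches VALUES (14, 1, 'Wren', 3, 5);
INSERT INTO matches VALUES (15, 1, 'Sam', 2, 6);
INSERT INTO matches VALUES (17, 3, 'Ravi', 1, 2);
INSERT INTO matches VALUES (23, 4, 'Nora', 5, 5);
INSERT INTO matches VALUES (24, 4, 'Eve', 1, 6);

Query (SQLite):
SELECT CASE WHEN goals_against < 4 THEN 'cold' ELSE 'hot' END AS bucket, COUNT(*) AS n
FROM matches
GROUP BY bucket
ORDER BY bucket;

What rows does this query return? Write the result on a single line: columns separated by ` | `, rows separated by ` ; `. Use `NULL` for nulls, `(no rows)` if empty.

Bucket rows by goals_against < 4 → 'cold' else 'hot'; count each bucket.

cold | 2 ; hot | 6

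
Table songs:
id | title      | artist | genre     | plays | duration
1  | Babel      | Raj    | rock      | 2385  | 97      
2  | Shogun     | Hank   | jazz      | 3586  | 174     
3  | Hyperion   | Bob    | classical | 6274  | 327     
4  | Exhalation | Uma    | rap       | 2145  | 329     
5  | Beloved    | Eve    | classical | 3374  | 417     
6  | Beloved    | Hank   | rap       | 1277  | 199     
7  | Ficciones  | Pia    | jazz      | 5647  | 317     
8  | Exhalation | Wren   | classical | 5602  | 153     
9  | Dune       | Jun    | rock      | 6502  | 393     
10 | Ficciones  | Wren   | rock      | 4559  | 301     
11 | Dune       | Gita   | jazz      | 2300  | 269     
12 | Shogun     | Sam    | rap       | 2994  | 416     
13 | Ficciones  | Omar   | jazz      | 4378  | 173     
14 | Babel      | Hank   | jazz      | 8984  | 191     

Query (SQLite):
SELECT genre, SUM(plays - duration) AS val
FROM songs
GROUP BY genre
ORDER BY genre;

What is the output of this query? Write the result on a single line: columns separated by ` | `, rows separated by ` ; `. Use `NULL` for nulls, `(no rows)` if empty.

classical | 14353 ; jazz | 23771 ; rap | 5472 ; rock | 12655

For each row compute plays - duration.
Group by genre; take SUM of the expression per group.
  classical: ids {3, 5, 8} → SUM(plays - duration)=14353
  jazz: ids {2, 7, 11, 13, 14} → SUM(plays - duration)=23771
  rap: ids {4, 6, 12} → SUM(plays - duration)=5472
  rock: ids {1, 9, 10} → SUM(plays - duration)=12655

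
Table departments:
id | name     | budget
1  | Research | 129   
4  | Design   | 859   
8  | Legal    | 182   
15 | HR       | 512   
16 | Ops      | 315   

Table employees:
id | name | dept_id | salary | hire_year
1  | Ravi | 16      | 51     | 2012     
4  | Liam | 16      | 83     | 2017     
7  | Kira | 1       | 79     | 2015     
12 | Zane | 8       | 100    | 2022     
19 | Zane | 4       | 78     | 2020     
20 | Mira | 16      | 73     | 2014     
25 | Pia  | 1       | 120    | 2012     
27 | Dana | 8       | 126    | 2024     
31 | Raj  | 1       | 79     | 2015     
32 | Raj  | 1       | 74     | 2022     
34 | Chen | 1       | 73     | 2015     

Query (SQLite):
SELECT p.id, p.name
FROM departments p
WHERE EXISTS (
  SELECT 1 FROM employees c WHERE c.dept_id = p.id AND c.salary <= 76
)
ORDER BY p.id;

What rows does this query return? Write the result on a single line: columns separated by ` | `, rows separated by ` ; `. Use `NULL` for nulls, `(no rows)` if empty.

1 | Research ; 16 | Ops

For each departments row, check whether any employees with matching dept_id has salary <= 76.
Keep rows where that is true.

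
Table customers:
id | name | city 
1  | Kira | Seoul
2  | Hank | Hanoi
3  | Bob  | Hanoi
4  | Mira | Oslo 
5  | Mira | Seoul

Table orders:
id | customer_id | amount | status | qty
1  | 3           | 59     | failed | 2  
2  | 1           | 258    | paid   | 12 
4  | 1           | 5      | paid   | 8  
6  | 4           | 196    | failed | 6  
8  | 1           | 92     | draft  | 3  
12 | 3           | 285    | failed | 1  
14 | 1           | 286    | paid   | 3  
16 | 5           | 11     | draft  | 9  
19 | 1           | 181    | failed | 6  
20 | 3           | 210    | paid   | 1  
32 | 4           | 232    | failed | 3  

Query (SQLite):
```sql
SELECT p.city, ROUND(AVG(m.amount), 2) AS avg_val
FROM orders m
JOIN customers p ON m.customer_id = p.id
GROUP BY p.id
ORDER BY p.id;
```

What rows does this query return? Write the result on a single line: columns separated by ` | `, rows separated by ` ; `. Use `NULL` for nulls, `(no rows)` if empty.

Join each orders row to its customers via customer_id.
Group joined rows by customers.id; compute ROUND(AVG(m.amount), 2) per group.
  1: ids {2, 4, 8, 14, 19} → ROUND(AVG(m.amount), 2)=164.4
  3: ids {1, 12, 20} → ROUND(AVG(m.amount), 2)=184.67
  4: ids {6, 32} → ROUND(AVG(m.amount), 2)=214
  5: ids {16} → ROUND(AVG(m.amount), 2)=11

Seoul | 164.4 ; Hanoi | 184.67 ; Oslo | 214 ; Seoul | 11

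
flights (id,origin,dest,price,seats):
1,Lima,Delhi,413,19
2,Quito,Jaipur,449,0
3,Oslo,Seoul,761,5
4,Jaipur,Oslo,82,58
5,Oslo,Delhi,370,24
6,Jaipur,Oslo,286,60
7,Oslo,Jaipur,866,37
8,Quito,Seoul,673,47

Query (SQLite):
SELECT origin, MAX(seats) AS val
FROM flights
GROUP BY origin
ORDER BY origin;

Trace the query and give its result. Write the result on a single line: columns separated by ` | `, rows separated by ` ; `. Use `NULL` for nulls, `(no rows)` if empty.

Jaipur | 60 ; Lima | 19 ; Oslo | 37 ; Quito | 47

Partition flights by origin; compute MAX(seats) within each group.
  Jaipur: ids {4, 6} → MAX(seats)=60
  Lima: ids {1} → MAX(seats)=19
  Oslo: ids {3, 5, 7} → MAX(seats)=37
  Quito: ids {2, 8} → MAX(seats)=47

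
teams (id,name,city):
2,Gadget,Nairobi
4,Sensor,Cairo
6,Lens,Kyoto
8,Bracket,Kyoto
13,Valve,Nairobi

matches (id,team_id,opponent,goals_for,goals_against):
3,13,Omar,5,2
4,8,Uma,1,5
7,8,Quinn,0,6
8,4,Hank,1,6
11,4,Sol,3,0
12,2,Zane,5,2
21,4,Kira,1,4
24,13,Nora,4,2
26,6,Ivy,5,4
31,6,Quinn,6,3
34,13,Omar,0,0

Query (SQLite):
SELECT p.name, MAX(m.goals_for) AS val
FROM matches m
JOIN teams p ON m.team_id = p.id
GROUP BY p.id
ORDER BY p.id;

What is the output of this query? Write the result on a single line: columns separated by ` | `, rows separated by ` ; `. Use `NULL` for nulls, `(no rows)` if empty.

Gadget | 5 ; Sensor | 3 ; Lens | 6 ; Bracket | 1 ; Valve | 5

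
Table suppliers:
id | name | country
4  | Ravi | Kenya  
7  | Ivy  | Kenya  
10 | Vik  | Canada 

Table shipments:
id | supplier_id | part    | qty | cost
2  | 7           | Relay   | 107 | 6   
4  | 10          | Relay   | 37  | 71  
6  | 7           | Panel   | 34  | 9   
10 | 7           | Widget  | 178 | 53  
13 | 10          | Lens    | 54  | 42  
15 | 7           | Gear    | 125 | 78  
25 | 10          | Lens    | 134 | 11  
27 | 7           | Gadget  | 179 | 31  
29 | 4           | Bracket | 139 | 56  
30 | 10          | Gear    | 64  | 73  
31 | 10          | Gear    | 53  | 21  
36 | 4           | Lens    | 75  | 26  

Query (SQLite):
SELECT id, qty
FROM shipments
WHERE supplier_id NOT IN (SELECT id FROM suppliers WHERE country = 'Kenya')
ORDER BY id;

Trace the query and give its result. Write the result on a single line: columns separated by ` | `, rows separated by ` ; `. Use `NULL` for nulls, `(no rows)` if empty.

Inner query: suppliers.id where country = 'Kenya'.
Outer: keep shipments rows whose supplier_id is not in that set.
Inner query → {4, 7}

4 | 37 ; 13 | 54 ; 25 | 134 ; 30 | 64 ; 31 | 53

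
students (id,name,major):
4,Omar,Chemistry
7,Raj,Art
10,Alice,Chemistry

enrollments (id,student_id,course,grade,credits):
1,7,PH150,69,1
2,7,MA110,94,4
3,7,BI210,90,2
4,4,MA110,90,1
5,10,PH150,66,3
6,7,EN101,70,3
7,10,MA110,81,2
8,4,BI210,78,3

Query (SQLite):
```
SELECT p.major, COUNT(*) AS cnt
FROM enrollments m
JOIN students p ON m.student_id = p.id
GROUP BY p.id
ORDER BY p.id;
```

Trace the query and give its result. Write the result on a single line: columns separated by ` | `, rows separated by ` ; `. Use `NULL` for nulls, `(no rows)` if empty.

Join each enrollments row to its students via student_id.
Group joined rows by students.id; compute COUNT(*) per group.
  4: ids {4, 8} → COUNT(*)=2
  7: ids {1, 2, 3, 6} → COUNT(*)=4
  10: ids {5, 7} → COUNT(*)=2

Chemistry | 2 ; Art | 4 ; Chemistry | 2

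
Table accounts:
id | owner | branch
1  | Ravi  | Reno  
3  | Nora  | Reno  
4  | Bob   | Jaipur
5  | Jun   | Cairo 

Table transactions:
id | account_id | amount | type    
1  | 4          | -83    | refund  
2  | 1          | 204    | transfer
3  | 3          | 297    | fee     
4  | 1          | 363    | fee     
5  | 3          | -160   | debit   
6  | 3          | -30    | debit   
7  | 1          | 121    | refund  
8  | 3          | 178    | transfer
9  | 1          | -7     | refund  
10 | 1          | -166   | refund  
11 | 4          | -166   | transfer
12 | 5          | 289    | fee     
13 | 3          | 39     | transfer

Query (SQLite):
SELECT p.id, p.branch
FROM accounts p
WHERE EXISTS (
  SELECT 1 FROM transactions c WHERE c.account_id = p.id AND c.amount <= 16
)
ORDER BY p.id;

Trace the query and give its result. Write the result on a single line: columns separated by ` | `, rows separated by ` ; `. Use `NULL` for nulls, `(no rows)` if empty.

For each accounts row, check whether any transactions with matching account_id has amount <= 16.
Keep rows where that is true.

1 | Reno ; 3 | Reno ; 4 | Jaipur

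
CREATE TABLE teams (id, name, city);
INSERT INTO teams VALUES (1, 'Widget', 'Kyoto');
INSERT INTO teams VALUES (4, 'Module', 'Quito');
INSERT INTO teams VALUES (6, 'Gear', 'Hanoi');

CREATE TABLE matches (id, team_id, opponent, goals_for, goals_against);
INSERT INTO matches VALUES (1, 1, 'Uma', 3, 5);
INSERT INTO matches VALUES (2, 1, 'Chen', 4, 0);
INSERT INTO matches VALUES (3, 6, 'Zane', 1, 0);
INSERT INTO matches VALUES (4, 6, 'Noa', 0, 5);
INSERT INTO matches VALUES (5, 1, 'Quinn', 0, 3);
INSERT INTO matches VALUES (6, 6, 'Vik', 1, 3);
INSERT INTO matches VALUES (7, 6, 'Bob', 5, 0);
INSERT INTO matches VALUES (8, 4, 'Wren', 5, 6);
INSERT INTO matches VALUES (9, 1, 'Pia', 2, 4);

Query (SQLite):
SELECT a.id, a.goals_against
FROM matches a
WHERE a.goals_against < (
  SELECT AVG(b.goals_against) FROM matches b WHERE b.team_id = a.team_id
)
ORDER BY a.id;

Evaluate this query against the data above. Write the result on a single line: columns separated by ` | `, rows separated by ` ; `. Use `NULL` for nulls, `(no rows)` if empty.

2 | 0 ; 3 | 0 ; 7 | 0

For each matches row a, compute AVG(goals_against) over rows sharing a.team_id.
Keep row a if a.goals_against < that per-group AVG.
  team_id=1: AVG(goals_against) = 3.0
  team_id=4: AVG(goals_against) = 6.0
  team_id=6: AVG(goals_against) = 2.0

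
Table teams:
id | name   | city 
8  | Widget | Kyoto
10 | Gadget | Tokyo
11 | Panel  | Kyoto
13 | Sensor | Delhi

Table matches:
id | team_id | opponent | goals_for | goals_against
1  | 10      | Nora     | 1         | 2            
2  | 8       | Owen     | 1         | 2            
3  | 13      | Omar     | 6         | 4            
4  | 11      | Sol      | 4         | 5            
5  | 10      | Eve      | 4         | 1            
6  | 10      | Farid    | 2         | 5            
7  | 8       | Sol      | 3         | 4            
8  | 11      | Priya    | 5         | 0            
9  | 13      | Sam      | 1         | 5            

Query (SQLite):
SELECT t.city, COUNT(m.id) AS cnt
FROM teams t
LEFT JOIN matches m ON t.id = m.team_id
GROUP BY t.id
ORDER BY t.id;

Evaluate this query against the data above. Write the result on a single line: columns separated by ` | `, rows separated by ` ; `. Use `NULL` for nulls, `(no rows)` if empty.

Kyoto | 2 ; Tokyo | 3 ; Kyoto | 2 ; Delhi | 2

LEFT JOIN keeps every teams row; unmatched ones get NULL for matches columns.
Group by teams.id and compute COUNT(m.id). COUNT(col) of an all-NULL group is 0.
  8: ids {2, 7} → COUNT(m.id)=2
  10: ids {1, 5, 6} → COUNT(m.id)=3
  11: ids {4, 8} → COUNT(m.id)=2
  13: ids {3, 9} → COUNT(m.id)=2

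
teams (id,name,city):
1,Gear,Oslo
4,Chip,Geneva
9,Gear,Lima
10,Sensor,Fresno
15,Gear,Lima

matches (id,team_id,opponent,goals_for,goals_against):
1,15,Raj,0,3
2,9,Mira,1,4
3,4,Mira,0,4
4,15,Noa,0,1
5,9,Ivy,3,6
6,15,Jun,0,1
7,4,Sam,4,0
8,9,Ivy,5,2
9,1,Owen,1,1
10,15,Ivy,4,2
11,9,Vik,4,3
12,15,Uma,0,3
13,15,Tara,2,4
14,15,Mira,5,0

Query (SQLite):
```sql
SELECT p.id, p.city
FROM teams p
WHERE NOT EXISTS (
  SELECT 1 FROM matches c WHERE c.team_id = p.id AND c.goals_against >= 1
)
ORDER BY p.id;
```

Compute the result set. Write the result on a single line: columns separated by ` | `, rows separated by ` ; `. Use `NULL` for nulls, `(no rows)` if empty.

For each teams row, check whether any matches with matching team_id has goals_against >= 1.
Keep rows where that is false.

10 | Fresno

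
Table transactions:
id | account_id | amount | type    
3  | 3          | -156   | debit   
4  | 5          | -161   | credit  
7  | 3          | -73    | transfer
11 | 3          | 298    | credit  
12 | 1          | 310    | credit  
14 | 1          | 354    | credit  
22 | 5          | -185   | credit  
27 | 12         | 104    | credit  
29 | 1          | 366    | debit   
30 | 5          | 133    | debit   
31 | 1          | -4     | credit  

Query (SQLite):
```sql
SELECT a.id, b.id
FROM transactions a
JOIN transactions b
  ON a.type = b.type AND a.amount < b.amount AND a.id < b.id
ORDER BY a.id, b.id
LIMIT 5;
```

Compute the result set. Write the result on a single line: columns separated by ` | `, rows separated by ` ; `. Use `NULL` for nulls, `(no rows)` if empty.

3 | 29 ; 3 | 30 ; 4 | 11 ; 4 | 12 ; 4 | 14

Pairs (a,b) with same type, a.amount < b.amount, a.id < b.id.
type groups: credit:{4,11,12,14,22,27,31} debit:{3,29,30} transfer:{7}
Ordered by (a.id, b.id); first 5.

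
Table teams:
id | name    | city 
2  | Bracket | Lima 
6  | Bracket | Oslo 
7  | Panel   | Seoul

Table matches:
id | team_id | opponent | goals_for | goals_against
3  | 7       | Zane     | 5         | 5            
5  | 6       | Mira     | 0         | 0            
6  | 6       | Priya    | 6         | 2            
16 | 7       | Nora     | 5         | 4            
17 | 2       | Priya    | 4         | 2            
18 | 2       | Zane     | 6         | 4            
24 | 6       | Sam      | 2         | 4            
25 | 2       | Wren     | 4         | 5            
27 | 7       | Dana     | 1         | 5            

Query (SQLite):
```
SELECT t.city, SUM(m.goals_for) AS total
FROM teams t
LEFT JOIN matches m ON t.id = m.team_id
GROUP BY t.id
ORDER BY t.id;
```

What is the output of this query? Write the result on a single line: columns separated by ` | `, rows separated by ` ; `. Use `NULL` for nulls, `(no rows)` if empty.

Lima | 14 ; Oslo | 8 ; Seoul | 11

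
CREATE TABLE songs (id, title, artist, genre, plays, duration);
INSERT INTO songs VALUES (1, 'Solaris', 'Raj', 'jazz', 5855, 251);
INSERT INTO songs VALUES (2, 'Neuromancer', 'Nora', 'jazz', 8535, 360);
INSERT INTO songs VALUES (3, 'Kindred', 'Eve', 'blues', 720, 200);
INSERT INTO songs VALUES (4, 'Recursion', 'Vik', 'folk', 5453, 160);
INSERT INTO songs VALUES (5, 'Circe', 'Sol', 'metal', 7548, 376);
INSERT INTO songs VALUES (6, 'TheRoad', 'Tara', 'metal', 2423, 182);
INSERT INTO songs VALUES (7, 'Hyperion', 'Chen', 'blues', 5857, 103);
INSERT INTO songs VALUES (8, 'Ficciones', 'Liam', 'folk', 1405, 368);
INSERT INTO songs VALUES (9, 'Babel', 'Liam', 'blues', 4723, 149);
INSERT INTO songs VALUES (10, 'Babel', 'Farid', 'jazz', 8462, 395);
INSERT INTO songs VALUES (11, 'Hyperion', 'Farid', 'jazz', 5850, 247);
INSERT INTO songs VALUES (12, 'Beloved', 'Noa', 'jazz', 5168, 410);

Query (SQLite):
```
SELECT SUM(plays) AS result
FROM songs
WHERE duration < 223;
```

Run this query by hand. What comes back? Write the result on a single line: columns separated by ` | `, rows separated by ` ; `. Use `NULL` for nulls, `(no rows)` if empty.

19176

Rows where duration < 223 → plays values: [720, 5453, 2423, 5857, 4723].
SUM of non-NULL values = 19176.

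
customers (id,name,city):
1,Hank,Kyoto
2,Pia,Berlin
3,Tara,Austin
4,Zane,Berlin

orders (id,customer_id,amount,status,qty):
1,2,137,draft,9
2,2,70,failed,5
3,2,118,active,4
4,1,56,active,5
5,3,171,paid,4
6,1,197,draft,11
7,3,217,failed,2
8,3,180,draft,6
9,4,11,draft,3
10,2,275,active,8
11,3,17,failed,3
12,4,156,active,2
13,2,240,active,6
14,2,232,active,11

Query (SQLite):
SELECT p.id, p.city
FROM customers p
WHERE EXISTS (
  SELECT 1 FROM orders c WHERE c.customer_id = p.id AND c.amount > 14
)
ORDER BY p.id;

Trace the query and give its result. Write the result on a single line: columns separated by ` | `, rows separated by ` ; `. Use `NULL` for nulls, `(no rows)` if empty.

For each customers row, check whether any orders with matching customer_id has amount > 14.
Keep rows where that is true.

1 | Kyoto ; 2 | Berlin ; 3 | Austin ; 4 | Berlin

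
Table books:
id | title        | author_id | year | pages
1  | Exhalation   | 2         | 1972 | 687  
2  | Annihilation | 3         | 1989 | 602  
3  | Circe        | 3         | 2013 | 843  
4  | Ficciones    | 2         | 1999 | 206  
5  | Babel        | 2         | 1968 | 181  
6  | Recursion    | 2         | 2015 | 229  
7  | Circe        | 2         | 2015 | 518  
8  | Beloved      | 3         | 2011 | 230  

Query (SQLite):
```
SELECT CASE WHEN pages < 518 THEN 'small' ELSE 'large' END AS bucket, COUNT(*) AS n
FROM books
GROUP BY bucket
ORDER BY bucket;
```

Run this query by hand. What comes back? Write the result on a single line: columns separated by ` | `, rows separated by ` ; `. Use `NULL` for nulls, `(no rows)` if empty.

Bucket rows by pages < 518 → 'small' else 'large'; count each bucket.

large | 4 ; small | 4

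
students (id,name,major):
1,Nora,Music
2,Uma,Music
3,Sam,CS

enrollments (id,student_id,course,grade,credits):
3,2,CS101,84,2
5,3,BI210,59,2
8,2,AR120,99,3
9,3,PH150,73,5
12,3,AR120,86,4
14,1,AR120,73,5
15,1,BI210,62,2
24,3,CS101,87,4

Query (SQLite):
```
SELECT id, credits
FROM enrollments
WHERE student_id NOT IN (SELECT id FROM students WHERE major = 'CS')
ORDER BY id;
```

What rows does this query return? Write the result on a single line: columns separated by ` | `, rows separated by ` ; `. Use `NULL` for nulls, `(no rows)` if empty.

Inner query: students.id where major = 'CS'.
Outer: keep enrollments rows whose student_id is not in that set.
Inner query → {3}

3 | 2 ; 8 | 3 ; 14 | 5 ; 15 | 2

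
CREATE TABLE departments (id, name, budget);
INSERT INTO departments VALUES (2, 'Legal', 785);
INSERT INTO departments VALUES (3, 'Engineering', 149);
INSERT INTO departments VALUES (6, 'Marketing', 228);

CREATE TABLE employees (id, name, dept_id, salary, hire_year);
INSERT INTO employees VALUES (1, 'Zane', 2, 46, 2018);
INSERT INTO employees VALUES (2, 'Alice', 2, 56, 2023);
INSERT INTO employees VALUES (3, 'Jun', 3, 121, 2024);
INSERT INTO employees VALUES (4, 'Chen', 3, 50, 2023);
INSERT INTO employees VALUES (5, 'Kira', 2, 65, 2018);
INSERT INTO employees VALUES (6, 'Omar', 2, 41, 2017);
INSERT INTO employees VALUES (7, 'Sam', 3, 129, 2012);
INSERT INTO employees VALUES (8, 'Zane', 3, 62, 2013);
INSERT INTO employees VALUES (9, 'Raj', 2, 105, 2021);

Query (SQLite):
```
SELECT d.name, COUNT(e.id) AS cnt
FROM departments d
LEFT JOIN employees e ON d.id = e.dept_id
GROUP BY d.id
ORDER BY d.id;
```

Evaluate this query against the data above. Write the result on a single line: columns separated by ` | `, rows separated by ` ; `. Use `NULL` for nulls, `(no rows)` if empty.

LEFT JOIN keeps every departments row; unmatched ones get NULL for employees columns.
Group by departments.id and compute COUNT(e.id). COUNT(col) of an all-NULL group is 0.
  2: ids {1, 2, 5, 6, 9} → COUNT(e.id)=5
  3: ids {3, 4, 7, 8} → COUNT(e.id)=4
  6: ids {—} → COUNT(e.id)=0

Legal | 5 ; Engineering | 4 ; Marketing | 0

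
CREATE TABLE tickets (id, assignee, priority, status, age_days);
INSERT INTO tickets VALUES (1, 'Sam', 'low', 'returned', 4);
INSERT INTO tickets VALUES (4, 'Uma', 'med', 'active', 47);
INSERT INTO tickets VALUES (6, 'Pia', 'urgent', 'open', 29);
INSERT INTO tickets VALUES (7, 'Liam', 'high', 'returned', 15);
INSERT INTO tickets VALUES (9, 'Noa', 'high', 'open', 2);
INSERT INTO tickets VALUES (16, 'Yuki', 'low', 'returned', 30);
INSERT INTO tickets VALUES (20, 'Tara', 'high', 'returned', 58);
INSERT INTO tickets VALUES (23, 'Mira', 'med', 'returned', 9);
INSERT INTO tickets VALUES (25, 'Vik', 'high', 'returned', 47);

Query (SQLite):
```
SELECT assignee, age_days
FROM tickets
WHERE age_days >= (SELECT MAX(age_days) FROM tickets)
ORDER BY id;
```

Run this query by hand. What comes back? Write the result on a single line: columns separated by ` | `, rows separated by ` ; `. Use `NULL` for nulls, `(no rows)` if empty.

Tara | 58

Scalar subquery: MAX(age_days) over all tickets rows = 58.
Keep rows where age_days >= that value.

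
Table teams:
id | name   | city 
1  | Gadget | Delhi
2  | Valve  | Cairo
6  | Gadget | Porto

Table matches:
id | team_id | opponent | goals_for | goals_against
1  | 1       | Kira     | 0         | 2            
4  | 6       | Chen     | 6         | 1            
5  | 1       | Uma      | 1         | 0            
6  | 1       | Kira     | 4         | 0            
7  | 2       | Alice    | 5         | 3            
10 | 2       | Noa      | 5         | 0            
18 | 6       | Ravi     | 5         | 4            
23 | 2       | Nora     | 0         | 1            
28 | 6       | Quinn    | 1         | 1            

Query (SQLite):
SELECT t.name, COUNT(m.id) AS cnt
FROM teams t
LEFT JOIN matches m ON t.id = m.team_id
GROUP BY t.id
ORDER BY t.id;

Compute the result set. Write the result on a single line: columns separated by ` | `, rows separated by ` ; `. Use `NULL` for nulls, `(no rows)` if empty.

Gadget | 3 ; Valve | 3 ; Gadget | 3

LEFT JOIN keeps every teams row; unmatched ones get NULL for matches columns.
Group by teams.id and compute COUNT(m.id). COUNT(col) of an all-NULL group is 0.
  1: ids {1, 5, 6} → COUNT(m.id)=3
  2: ids {7, 10, 23} → COUNT(m.id)=3
  6: ids {4, 18, 28} → COUNT(m.id)=3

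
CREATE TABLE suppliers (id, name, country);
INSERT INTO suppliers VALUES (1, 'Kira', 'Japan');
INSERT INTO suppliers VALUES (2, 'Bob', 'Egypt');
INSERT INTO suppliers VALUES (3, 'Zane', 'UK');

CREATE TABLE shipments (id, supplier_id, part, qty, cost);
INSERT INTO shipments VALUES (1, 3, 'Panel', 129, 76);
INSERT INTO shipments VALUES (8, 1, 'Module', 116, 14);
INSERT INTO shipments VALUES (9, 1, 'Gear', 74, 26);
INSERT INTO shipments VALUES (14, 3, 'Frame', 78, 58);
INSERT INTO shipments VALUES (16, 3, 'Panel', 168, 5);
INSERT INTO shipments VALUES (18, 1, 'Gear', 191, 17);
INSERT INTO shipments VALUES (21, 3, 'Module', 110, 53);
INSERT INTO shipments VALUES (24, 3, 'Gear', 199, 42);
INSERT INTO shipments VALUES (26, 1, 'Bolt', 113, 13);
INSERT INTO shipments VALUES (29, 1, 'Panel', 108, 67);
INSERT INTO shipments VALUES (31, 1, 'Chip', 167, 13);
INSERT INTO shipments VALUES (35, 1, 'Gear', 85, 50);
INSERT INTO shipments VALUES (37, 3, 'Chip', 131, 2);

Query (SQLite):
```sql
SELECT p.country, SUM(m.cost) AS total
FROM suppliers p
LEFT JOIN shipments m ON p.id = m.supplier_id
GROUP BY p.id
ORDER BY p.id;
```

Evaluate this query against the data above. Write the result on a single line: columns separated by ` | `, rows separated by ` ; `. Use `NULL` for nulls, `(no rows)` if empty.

LEFT JOIN keeps every suppliers row; unmatched ones get NULL for shipments columns.
Group by suppliers.id and compute SUM(m.cost). SUM over an all-NULL group is NULL.
  1: ids {8, 9, 18, 26, 29, 31, 35} → SUM(m.cost)=200
  2: ids {—} → SUM(m.cost)=NULL
  3: ids {1, 14, 16, 21, 24, 37} → SUM(m.cost)=236

Japan | 200 ; Egypt | NULL ; UK | 236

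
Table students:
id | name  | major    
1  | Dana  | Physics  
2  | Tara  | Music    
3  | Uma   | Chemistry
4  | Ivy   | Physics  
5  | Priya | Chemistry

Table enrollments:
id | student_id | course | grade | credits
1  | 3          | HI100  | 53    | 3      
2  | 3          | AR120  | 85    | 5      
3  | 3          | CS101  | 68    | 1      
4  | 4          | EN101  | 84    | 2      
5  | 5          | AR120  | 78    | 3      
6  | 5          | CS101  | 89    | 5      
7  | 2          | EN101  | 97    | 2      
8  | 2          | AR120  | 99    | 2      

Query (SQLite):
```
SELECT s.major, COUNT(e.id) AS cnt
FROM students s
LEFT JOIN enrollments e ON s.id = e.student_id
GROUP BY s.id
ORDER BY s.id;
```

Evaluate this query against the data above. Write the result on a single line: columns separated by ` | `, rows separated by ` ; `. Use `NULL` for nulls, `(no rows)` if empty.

Physics | 0 ; Music | 2 ; Chemistry | 3 ; Physics | 1 ; Chemistry | 2

LEFT JOIN keeps every students row; unmatched ones get NULL for enrollments columns.
Group by students.id and compute COUNT(e.id). COUNT(col) of an all-NULL group is 0.
  1: ids {—} → COUNT(e.id)=0
  2: ids {7, 8} → COUNT(e.id)=2
  3: ids {1, 2, 3} → COUNT(e.id)=3
  4: ids {4} → COUNT(e.id)=1
  5: ids {5, 6} → COUNT(e.id)=2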